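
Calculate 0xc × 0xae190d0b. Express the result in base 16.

Multiply each base-16 digit by 12, carrying:
  b×12 = 132 → write 4 carry 8
  0×12+8 = 8 → write 8
  d×12 = 156 → write c carry 9
  0×12+9 = 9 → write 9
  9×12 = 108 → write c carry 6
  1×12+6 = 18 → write 2 carry 1
  e×12+1 = 169 → write 9 carry 10
  a×12+10 = 130 → write 2 carry 8
  remaining carry: 8

0x8292c9c84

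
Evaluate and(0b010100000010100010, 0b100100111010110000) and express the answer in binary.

AND bit by bit (1 only where both bits are 1):
  010100000010100010
& 100100111010110000
= 000100000010100000

0b000100000010100000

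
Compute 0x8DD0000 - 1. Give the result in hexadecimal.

0x8DCFFFF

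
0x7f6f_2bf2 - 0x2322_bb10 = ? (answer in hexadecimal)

0x5c4c70e2

Subtract column by column in base 16:
  2-0 → 2
  f-1 → e
  b-b → 0
  2-b → 7 (borrow)
  f-2-1 → c
  6-2 → 4
  f-3 → c
  7-2 → 5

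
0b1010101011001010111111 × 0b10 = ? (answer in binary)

Multiply each base-2 digit by 2, carrying:
  1×2 = 2 → write 0 carry 1
  1×2+1 = 3 → write 1 carry 1
  1×2+1 = 3 → write 1 carry 1
  1×2+1 = 3 → write 1 carry 1
  1×2+1 = 3 → write 1 carry 1
  1×2+1 = 3 → write 1 carry 1
  0×2+1 = 1 → write 1
  1×2 = 2 → write 0 carry 1
  0×2+1 = 1 → write 1
  1×2 = 2 → write 0 carry 1
  0×2+1 = 1 → write 1
  0×2 = 0 → write 0
  1×2 = 2 → write 0 carry 1
  1×2+1 = 3 → write 1 carry 1
  0×2+1 = 1 → write 1
  1×2 = 2 → write 0 carry 1
  0×2+1 = 1 → write 1
  1×2 = 2 → write 0 carry 1
  0×2+1 = 1 → write 1
  1×2 = 2 → write 0 carry 1
  0×2+1 = 1 → write 1
  1×2 = 2 → write 0 carry 1
  remaining carry: 1

0b10101010110010101111110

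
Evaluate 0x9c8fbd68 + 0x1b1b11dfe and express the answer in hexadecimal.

0x24e40db66

Add column by column in base 16, right to left:
  8+e = 6 carry 1
  6+f+1 = 6 carry 1
  d+d+1 = b carry 1
  b+1+1 = d
  f+1 = 0 carry 1
  8+b+1 = 4 carry 1
  c+1+1 = e
  9+b = 4 carry 1
  0+1+1 = 2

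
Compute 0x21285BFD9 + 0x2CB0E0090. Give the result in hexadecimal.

Add column by column in base 16, right to left:
  9+0 = 9
  D+9 = 6 carry 1
  F+0+1 = 0 carry 1
  B+0+1 = C
  5+E = 3 carry 1
  8+0+1 = 9
  2+B = D
  1+C = D
  2+2 = 4

0x4DD93C069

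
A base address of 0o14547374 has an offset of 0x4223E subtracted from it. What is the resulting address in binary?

0o14547374 = 0b1100101100111011111100 in binary.
0x4223E = 0b1000010001000111110 in binary.
Subtract column by column in base 2:
  0-0 → 0
  0-1 → 1 (borrow)
  1-1-1 → 1 (borrow)
  1-1-1 → 1 (borrow)
  1-1-1 → 1 (borrow)
  1-1-1 → 1 (borrow)
  1-0-1 → 0
  1-0 → 1
  0-0 → 0
  1-1 → 0
  1-0 → 1
  1-0 → 1
  0-0 → 0
  0-1 → 1 (borrow)
  1-0-1 → 0
  1-0 → 1
  0-0 → 0
  1-0 → 1
  0-1 → 1 (borrow)
  0-0-1 → 1 (borrow)
  1-0-1 → 0
  1-0 → 1

0b1011101010110010111110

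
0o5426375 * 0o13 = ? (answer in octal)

Multiply each base-8 digit by 11, carrying:
  5×11 = 55 → write 7 carry 6
  7×11+6 = 83 → write 3 carry 10
  3×11+10 = 43 → write 3 carry 5
  6×11+5 = 71 → write 7 carry 8
  2×11+8 = 30 → write 6 carry 3
  4×11+3 = 47 → write 7 carry 5
  5×11+5 = 60 → write 4 carry 7
  remaining carry: 7

0o74767337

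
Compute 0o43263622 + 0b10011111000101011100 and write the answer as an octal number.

0b10011111000101011100 = 0o2370534 in octal.
Add column by column in base 8, right to left:
  2+4 = 6
  2+3 = 5
  6+5 = 3 carry 1
  3+0+1 = 4
  6+7 = 5 carry 1
  2+3+1 = 6
  3+2 = 5
  4+0 = 4

0o45654356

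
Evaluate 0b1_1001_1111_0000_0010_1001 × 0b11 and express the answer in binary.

Multiply each base-2 digit by 3, carrying:
  1×3 = 3 → write 1 carry 1
  0×3+1 = 1 → write 1
  0×3 = 0 → write 0
  1×3 = 3 → write 1 carry 1
  0×3+1 = 1 → write 1
  1×3 = 3 → write 1 carry 1
  0×3+1 = 1 → write 1
  0×3 = 0 → write 0
  0×3 = 0 → write 0
  0×3 = 0 → write 0
  0×3 = 0 → write 0
  0×3 = 0 → write 0
  1×3 = 3 → write 1 carry 1
  1×3+1 = 4 → write 0 carry 2
  1×3+2 = 5 → write 1 carry 2
  1×3+2 = 5 → write 1 carry 2
  1×3+2 = 5 → write 1 carry 2
  0×3+2 = 2 → write 0 carry 1
  0×3+1 = 1 → write 1
  1×3 = 3 → write 1 carry 1
  1×3+1 = 4 → write 0 carry 2
  remaining carry: 10

0b10011011101000001111011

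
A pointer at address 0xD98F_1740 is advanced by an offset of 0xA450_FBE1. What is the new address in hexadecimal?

0x17DE01321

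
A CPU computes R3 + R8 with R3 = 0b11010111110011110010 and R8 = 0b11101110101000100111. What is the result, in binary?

0b111000110011100011001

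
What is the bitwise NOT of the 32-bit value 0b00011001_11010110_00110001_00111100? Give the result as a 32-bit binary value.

0b11100110001010011100111011000011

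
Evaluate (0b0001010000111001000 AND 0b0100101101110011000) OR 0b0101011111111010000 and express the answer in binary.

0b0001010000111001000 AND 0b0100101101110011000 = 0b0000000000110001000.
Then OR with 0b0101011111111010000.

0b101011111111011000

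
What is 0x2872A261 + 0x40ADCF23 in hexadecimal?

0x69207184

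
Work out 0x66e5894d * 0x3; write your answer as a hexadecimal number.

Multiply each base-16 digit by 3, carrying:
  d×3 = 39 → write 7 carry 2
  4×3+2 = 14 → write e
  9×3 = 27 → write b carry 1
  8×3+1 = 25 → write 9 carry 1
  5×3+1 = 16 → write 0 carry 1
  e×3+1 = 43 → write b carry 2
  6×3+2 = 20 → write 4 carry 1
  6×3+1 = 19 → write 3 carry 1
  remaining carry: 1

0x134b09be7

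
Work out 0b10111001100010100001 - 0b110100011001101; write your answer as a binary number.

0b10110010111111010100

Subtract column by column in base 2:
  1-1 → 0
  0-0 → 0
  0-1 → 1 (borrow)
  0-1-1 → 0 (borrow)
  0-0-1 → 1 (borrow)
  1-0-1 → 0
  0-1 → 1 (borrow)
  1-1-1 → 1 (borrow)
  0-0-1 → 1 (borrow)
  0-0-1 → 1 (borrow)
  0-0-1 → 1 (borrow)
  1-1-1 → 1 (borrow)
  1-0-1 → 0
  0-1 → 1 (borrow)
  0-1-1 → 0 (borrow)
  1-0-1 → 0
  1-0 → 1
  1-0 → 1
  0-0 → 0
  1-0 → 1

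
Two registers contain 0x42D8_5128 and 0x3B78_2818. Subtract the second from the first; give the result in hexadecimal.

0x7602910

Subtract column by column in base 16:
  8-8 → 0
  2-1 → 1
  1-8 → 9 (borrow)
  5-2-1 → 2
  8-8 → 0
  D-7 → 6
  2-B → 7 (borrow)
  4-3-1 → 0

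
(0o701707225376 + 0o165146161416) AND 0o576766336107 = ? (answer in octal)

0o66044006004

Add column by column in base 8, right to left:
  6+6 = 4 carry 1
  7+1+1 = 1 carry 1
  3+4+1 = 0 carry 1
  5+1+1 = 7
  2+6 = 0 carry 1
  2+1+1 = 4
  7+6 = 5 carry 1
  0+4+1 = 5
  7+1 = 0 carry 1
  1+5+1 = 7
  0+6 = 6
  7+1 = 0 carry 1
  final carry 1
Sum = 0o1067055407014; now AND with 0o576766336107:
  1&0=0, 0&5=0, 6&7=6, 7&6=6, 0&7=0, 5&6=4, 5&6=4, 4&3=0, 0&3=0, 7&6=6, 0&1=0, 1&0=0, 4&7=4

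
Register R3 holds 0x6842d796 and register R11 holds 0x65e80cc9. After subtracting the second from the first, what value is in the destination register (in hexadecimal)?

0x25acacd

Subtract column by column in base 16:
  6-9 → d (borrow)
  9-c-1 → c (borrow)
  7-c-1 → a (borrow)
  d-0-1 → c
  2-8 → a (borrow)
  4-e-1 → 5 (borrow)
  8-5-1 → 2
  6-6 → 0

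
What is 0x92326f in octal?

0o44431157

Expand each hex digit to 4 bits: 9=1001 2=0010 3=0011 2=0010 6=0110 f=1111.
Group the bits in threes: 100 100 100 011 001 001 101 111 → 44431157.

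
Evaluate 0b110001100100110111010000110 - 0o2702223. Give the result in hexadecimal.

0b110001100100110111010000110 = 0x6326e86 in hexadecimal.
0o2702223 = 0xb8493 in hexadecimal.
Subtract column by column in base 16:
  6-3 → 3
  8-9 → f (borrow)
  e-4-1 → 9
  6-8 → e (borrow)
  2-b-1 → 6 (borrow)
  3-0-1 → 2
  6-0 → 6

0x626e9f3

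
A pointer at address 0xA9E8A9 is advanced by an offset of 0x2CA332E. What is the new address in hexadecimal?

Add column by column in base 16, right to left:
  9+E = 7 carry 1
  A+2+1 = D
  8+3 = B
  E+3 = 1 carry 1
  9+A+1 = 4 carry 1
  A+C+1 = 7 carry 1
  0+2+1 = 3

0x3741BD7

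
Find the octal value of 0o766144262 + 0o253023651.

Add column by column in base 8, right to left:
  2+1 = 3
  6+5 = 3 carry 1
  2+6+1 = 1 carry 1
  4+3+1 = 0 carry 1
  4+2+1 = 7
  1+0 = 1
  6+3 = 1 carry 1
  6+5+1 = 4 carry 1
  7+2+1 = 2 carry 1
  final carry 1

0o1241170133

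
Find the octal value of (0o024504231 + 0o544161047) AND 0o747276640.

Add column by column in base 8, right to left:
  1+7 = 0 carry 1
  3+4+1 = 0 carry 1
  2+0+1 = 3
  4+1 = 5
  0+6 = 6
  5+1 = 6
  4+4 = 0 carry 1
  2+4+1 = 7
  0+5 = 5
Sum = 0o570665300; now AND with 0o747276640:
  5&7=5, 7&4=4, 0&7=0, 6&2=2, 6&7=6, 5&6=4, 3&6=2, 0&4=0, 0&0=0

0o540264200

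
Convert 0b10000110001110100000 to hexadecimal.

Group the bits into nibbles: 1000 0110 0011 1010 0000 → 863A0.

0x863A0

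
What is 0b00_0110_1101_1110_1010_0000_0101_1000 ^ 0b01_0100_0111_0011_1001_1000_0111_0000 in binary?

0b010010101011010011100000101000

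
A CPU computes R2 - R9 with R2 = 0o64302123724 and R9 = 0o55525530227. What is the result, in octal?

0o6554373475

Subtract column by column in base 8:
  4-7 → 5 (borrow)
  2-2-1 → 7 (borrow)
  7-2-1 → 4
  3-0 → 3
  2-3 → 7 (borrow)
  1-5-1 → 3 (borrow)
  2-5-1 → 4 (borrow)
  0-2-1 → 5 (borrow)
  3-5-1 → 5 (borrow)
  4-5-1 → 6 (borrow)
  6-5-1 → 0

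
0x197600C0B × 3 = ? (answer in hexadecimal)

Multiply each base-16 digit by 3, carrying:
  B×3 = 33 → write 1 carry 2
  0×3+2 = 2 → write 2
  C×3 = 36 → write 4 carry 2
  0×3+2 = 2 → write 2
  0×3 = 0 → write 0
  6×3 = 18 → write 2 carry 1
  7×3+1 = 22 → write 6 carry 1
  9×3+1 = 28 → write C carry 1
  1×3+1 = 4 → write 4

0x4C6202421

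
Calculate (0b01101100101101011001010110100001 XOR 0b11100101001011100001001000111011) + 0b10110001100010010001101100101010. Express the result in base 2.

First 0b01101100101101011001010110100001 XOR 0b11100101001011100001001000111011 = 0b10001001100110111000011110011010.
Add column by column in base 2, right to left:
  0+0 = 0
  1+1 = 0 carry 1
  0+0+1 = 1
  1+1 = 0 carry 1
  1+0+1 = 0 carry 1
  0+1+1 = 0 carry 1
  0+0+1 = 1
  1+0 = 1
  1+1 = 0 carry 1
  1+1+1 = 1 carry 1
  1+0+1 = 0 carry 1
  0+1+1 = 0 carry 1
  0+1+1 = 0 carry 1
  0+0+1 = 1
  0+0 = 0
  1+0 = 1
  1+1 = 0 carry 1
  1+0+1 = 0 carry 1
  0+0+1 = 1
  1+1 = 0 carry 1
  1+0+1 = 0 carry 1
  0+0+1 = 1
  0+0 = 0
  1+1 = 0 carry 1
  1+1+1 = 1 carry 1
  0+0+1 = 1
  0+0 = 0
  1+0 = 1
  0+1 = 1
  0+1 = 1
  0+0 = 0
  1+1 = 0 carry 1
  final carry 1

0b100111011001001001010001011000100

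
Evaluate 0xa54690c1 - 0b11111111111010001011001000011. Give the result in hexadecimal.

0x85497a7e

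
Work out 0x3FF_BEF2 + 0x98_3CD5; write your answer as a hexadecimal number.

0x497FBC7

Add column by column in base 16, right to left:
  2+5 = 7
  F+D = C carry 1
  E+C+1 = B carry 1
  B+3+1 = F
  F+8 = 7 carry 1
  F+9+1 = 9 carry 1
  3+0+1 = 4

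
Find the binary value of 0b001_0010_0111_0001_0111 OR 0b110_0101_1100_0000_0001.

OR bit by bit (1 where either bit is 1):
  0010010011100010111
| 1100101110000000001
= 1110111111100010111

0b1110111111100010111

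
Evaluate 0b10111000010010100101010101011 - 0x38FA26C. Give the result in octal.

0o2336324077

0b10111000010010100101010101011 = 0o2702245253 in octal.
0x38FA26C = 0o343721154 in octal.
Subtract column by column in base 8:
  3-4 → 7 (borrow)
  5-5-1 → 7 (borrow)
  2-1-1 → 0
  5-1 → 4
  4-2 → 2
  2-7 → 3 (borrow)
  2-3-1 → 6 (borrow)
  0-4-1 → 3 (borrow)
  7-3-1 → 3
  2-0 → 2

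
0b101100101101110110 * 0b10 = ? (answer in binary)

0b1011001011011101100

Multiply each base-2 digit by 2, carrying:
  0×2 = 0 → write 0
  1×2 = 2 → write 0 carry 1
  1×2+1 = 3 → write 1 carry 1
  0×2+1 = 1 → write 1
  1×2 = 2 → write 0 carry 1
  1×2+1 = 3 → write 1 carry 1
  1×2+1 = 3 → write 1 carry 1
  0×2+1 = 1 → write 1
  1×2 = 2 → write 0 carry 1
  1×2+1 = 3 → write 1 carry 1
  0×2+1 = 1 → write 1
  1×2 = 2 → write 0 carry 1
  0×2+1 = 1 → write 1
  0×2 = 0 → write 0
  1×2 = 2 → write 0 carry 1
  1×2+1 = 3 → write 1 carry 1
  0×2+1 = 1 → write 1
  1×2 = 2 → write 0 carry 1
  remaining carry: 1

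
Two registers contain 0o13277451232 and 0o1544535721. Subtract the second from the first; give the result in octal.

Subtract column by column in base 8:
  2-1 → 1
  3-2 → 1
  2-7 → 3 (borrow)
  1-5-1 → 3 (borrow)
  5-3-1 → 1
  4-5 → 7 (borrow)
  7-4-1 → 2
  7-4 → 3
  2-5 → 5 (borrow)
  3-1-1 → 1
  1-0 → 1

0o11532713311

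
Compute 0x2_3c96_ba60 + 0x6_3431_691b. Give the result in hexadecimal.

0x870c8237b

Add column by column in base 16, right to left:
  0+b = b
  6+1 = 7
  a+9 = 3 carry 1
  b+6+1 = 2 carry 1
  6+1+1 = 8
  9+3 = c
  c+4 = 0 carry 1
  3+3+1 = 7
  2+6 = 8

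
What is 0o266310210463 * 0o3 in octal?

0o1043130631631

Multiply each base-8 digit by 3, carrying:
  3×3 = 9 → write 1 carry 1
  6×3+1 = 19 → write 3 carry 2
  4×3+2 = 14 → write 6 carry 1
  0×3+1 = 1 → write 1
  1×3 = 3 → write 3
  2×3 = 6 → write 6
  0×3 = 0 → write 0
  1×3 = 3 → write 3
  3×3 = 9 → write 1 carry 1
  6×3+1 = 19 → write 3 carry 2
  6×3+2 = 20 → write 4 carry 2
  2×3+2 = 8 → write 0 carry 1
  remaining carry: 1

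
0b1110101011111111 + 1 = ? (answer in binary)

0b1110101100000000

The trailing 8 digits are 1 (max in base 2), so adding 1 cascades: they roll to 0 and the next digit up increments.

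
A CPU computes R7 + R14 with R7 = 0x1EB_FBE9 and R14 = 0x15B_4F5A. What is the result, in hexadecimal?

Add column by column in base 16, right to left:
  9+A = 3 carry 1
  E+5+1 = 4 carry 1
  B+F+1 = B carry 1
  F+4+1 = 4 carry 1
  B+B+1 = 7 carry 1
  E+5+1 = 4 carry 1
  1+1+1 = 3

0x3474B43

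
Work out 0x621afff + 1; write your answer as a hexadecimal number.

The trailing 3 digits are F (max in base 16), so adding 1 cascades: they roll to 0 and the next digit up increments.

0x621b000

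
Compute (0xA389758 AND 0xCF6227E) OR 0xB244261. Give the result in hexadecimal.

0xB344279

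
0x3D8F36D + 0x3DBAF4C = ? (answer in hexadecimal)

0x7B4A2B9

Add column by column in base 16, right to left:
  D+C = 9 carry 1
  6+4+1 = B
  3+F = 2 carry 1
  F+A+1 = A carry 1
  8+B+1 = 4 carry 1
  D+D+1 = B carry 1
  3+3+1 = 7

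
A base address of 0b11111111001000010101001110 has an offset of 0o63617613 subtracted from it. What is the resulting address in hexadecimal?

0x32D65C3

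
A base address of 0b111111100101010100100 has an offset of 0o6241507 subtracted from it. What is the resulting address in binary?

0b1101000011101011101

0o6241507 = 0b110010100001101000111 in binary.
Subtract column by column in base 2:
  0-1 → 1 (borrow)
  0-1-1 → 0 (borrow)
  1-1-1 → 1 (borrow)
  0-0-1 → 1 (borrow)
  0-0-1 → 1 (borrow)
  1-0-1 → 0
  0-1 → 1 (borrow)
  1-0-1 → 0
  0-1 → 1 (borrow)
  1-1-1 → 1 (borrow)
  0-0-1 → 1 (borrow)
  1-0-1 → 0
  0-0 → 0
  0-0 → 0
  1-1 → 0
  1-0 → 1
  1-1 → 0
  1-0 → 1
  1-0 → 1
  1-1 → 0
  1-1 → 0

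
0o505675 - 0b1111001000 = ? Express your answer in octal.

0o503765

0b1111001000 = 0o1710 in octal.
Subtract column by column in base 8:
  5-0 → 5
  7-1 → 6
  6-7 → 7 (borrow)
  5-1-1 → 3
  0-0 → 0
  5-0 → 5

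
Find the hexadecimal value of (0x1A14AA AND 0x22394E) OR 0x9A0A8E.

0x9A1A8E

0x1A14AA AND 0x22394E = 0x02100A.
Then OR with 0x9A0A8E.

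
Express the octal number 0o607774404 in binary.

0b110000111111111100100000100

Each octal digit is 3 bits: 6=110 0=000 7=111 7=111 7=111 4=100 4=100 0=000 4=100.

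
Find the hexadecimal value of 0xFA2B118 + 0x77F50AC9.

Add column by column in base 16, right to left:
  8+9 = 1 carry 1
  1+C+1 = E
  1+A = B
  B+0 = B
  2+5 = 7
  A+F = 9 carry 1
  F+7+1 = 7 carry 1
  0+7+1 = 8

0x8797BBE1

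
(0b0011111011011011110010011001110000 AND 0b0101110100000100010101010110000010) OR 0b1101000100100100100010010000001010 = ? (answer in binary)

0b1101110100100100110010010000001010

0b0011111011011011110010011001110000 AND 0b0101110100000100010101010110000010 = 0b0001110000000000010000010000000000.
Then OR with 0b1101000100100100100010010000001010.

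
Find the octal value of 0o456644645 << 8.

0o227322322400

8 bits is not a whole number of base-8 digits; in binary: 100101110110100100110100101 << 8 = 10010111011010010011010010100000000.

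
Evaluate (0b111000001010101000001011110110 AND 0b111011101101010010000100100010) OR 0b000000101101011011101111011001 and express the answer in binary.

0b111000101101011011101111111011

0b111000001010101000001011110110 AND 0b111011101101010010000100100010 = 0b111000001000000000000000100010.
Then OR with 0b000000101101011011101111011001.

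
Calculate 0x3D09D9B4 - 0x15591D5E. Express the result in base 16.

0x27B0BC56

Subtract column by column in base 16:
  4-E → 6 (borrow)
  B-5-1 → 5
  9-D → C (borrow)
  D-1-1 → B
  9-9 → 0
  0-5 → B (borrow)
  D-5-1 → 7
  3-1 → 2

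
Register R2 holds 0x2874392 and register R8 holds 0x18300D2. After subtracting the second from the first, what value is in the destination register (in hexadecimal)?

0x10442C0

Subtract column by column in base 16:
  2-2 → 0
  9-D → C (borrow)
  3-0-1 → 2
  4-0 → 4
  7-3 → 4
  8-8 → 0
  2-1 → 1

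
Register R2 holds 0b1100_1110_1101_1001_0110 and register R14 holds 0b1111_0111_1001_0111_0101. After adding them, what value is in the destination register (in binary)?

Add column by column in base 2, right to left:
  0+1 = 1
  1+0 = 1
  1+1 = 0 carry 1
  0+0+1 = 1
  1+1 = 0 carry 1
  0+1+1 = 0 carry 1
  0+1+1 = 0 carry 1
  1+0+1 = 0 carry 1
  1+1+1 = 1 carry 1
  0+0+1 = 1
  1+0 = 1
  1+1 = 0 carry 1
  0+1+1 = 0 carry 1
  1+1+1 = 1 carry 1
  1+1+1 = 1 carry 1
  1+0+1 = 0 carry 1
  0+1+1 = 0 carry 1
  0+1+1 = 0 carry 1
  1+1+1 = 1 carry 1
  1+1+1 = 1 carry 1
  final carry 1

0b111000110011100001011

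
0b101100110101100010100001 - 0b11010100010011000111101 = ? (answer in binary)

0b10010010011001001100100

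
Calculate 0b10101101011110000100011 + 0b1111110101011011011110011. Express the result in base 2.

Add column by column in base 2, right to left:
  1+1 = 0 carry 1
  1+1+1 = 1 carry 1
  0+0+1 = 1
  0+0 = 0
  0+1 = 1
  1+1 = 0 carry 1
  0+1+1 = 0 carry 1
  0+1+1 = 0 carry 1
  0+0+1 = 1
  0+1 = 1
  1+1 = 0 carry 1
  1+0+1 = 0 carry 1
  1+1+1 = 1 carry 1
  1+1+1 = 1 carry 1
  0+0+1 = 1
  1+1 = 0 carry 1
  0+0+1 = 1
  1+1 = 0 carry 1
  1+0+1 = 0 carry 1
  0+1+1 = 0 carry 1
  1+1+1 = 1 carry 1
  0+1+1 = 0 carry 1
  1+1+1 = 1 carry 1
  0+1+1 = 0 carry 1
  0+1+1 = 0 carry 1
  final carry 1

0b10010100010111001100010110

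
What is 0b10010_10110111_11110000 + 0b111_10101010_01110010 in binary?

0b110100110001001100010

Add column by column in base 2, right to left:
  0+0 = 0
  0+1 = 1
  0+0 = 0
  0+0 = 0
  1+1 = 0 carry 1
  1+1+1 = 1 carry 1
  1+1+1 = 1 carry 1
  1+0+1 = 0 carry 1
  1+0+1 = 0 carry 1
  1+1+1 = 1 carry 1
  1+0+1 = 0 carry 1
  0+1+1 = 0 carry 1
  1+0+1 = 0 carry 1
  1+1+1 = 1 carry 1
  0+0+1 = 1
  1+1 = 0 carry 1
  0+1+1 = 0 carry 1
  1+1+1 = 1 carry 1
  0+1+1 = 0 carry 1
  0+0+1 = 1
  1+0 = 1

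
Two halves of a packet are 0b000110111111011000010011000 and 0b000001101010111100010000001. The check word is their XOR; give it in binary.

XOR bit by bit (1 where the bits differ):
  000110111111011000010011000
^ 000001101010111100010000001
= 000111010101100100000011001

0b000111010101100100000011001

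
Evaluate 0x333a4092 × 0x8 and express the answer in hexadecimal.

0x199d20490

Multiply each base-16 digit by 8, carrying:
  2×8 = 16 → write 0 carry 1
  9×8+1 = 73 → write 9 carry 4
  0×8+4 = 4 → write 4
  4×8 = 32 → write 0 carry 2
  a×8+2 = 82 → write 2 carry 5
  3×8+5 = 29 → write d carry 1
  3×8+1 = 25 → write 9 carry 1
  3×8+1 = 25 → write 9 carry 1
  remaining carry: 1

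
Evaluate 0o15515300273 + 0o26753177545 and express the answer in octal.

Add column by column in base 8, right to left:
  3+5 = 0 carry 1
  7+4+1 = 4 carry 1
  2+5+1 = 0 carry 1
  0+7+1 = 0 carry 1
  0+7+1 = 0 carry 1
  3+1+1 = 5
  5+3 = 0 carry 1
  1+5+1 = 7
  5+7 = 4 carry 1
  5+6+1 = 4 carry 1
  1+2+1 = 4

0o44470500040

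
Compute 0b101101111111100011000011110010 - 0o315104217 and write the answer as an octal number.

0o5262324143

0b101101111111100011000011110010 = 0o5577430362 in octal.
Subtract column by column in base 8:
  2-7 → 3 (borrow)
  6-1-1 → 4
  3-2 → 1
  0-4 → 4 (borrow)
  3-0-1 → 2
  4-1 → 3
  7-5 → 2
  7-1 → 6
  5-3 → 2
  5-0 → 5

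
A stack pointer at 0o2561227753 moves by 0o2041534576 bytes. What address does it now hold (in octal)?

0o4622764551

Add column by column in base 8, right to left:
  3+6 = 1 carry 1
  5+7+1 = 5 carry 1
  7+5+1 = 5 carry 1
  7+4+1 = 4 carry 1
  2+3+1 = 6
  2+5 = 7
  1+1 = 2
  6+4 = 2 carry 1
  5+0+1 = 6
  2+2 = 4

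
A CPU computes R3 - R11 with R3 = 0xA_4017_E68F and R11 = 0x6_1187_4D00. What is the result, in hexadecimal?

0x42E90998F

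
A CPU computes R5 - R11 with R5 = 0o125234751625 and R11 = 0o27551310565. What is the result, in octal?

0o75463441040

Subtract column by column in base 8:
  5-5 → 0
  2-6 → 4 (borrow)
  6-5-1 → 0
  1-0 → 1
  5-1 → 4
  7-3 → 4
  4-1 → 3
  3-5 → 6 (borrow)
  2-5-1 → 4 (borrow)
  5-7-1 → 5 (borrow)
  2-2-1 → 7 (borrow)
  1-0-1 → 0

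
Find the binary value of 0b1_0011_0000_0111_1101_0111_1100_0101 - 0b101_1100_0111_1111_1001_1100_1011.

Subtract column by column in base 2:
  1-1 → 0
  0-1 → 1 (borrow)
  1-0-1 → 0
  0-1 → 1 (borrow)
  0-0-1 → 1 (borrow)
  0-0-1 → 1 (borrow)
  1-1-1 → 1 (borrow)
  1-1-1 → 1 (borrow)
  1-1-1 → 1 (borrow)
  1-0-1 → 0
  1-0 → 1
  0-1 → 1 (borrow)
  1-1-1 → 1 (borrow)
  0-1-1 → 0 (borrow)
  1-1-1 → 1 (borrow)
  1-1-1 → 1 (borrow)
  1-1-1 → 1 (borrow)
  1-1-1 → 1 (borrow)
  1-1-1 → 1 (borrow)
  0-0-1 → 1 (borrow)
  0-0-1 → 1 (borrow)
  0-0-1 → 1 (borrow)
  0-1-1 → 0 (borrow)
  0-1-1 → 0 (borrow)
  1-1-1 → 1 (borrow)
  1-0-1 → 0
  0-1 → 1 (borrow)
  0-0-1 → 1 (borrow)
  1-0-1 → 0

0b1101001111111101110111111010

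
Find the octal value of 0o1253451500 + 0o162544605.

0o1436216305

Add column by column in base 8, right to left:
  0+5 = 5
  0+0 = 0
  5+6 = 3 carry 1
  1+4+1 = 6
  5+4 = 1 carry 1
  4+5+1 = 2 carry 1
  3+2+1 = 6
  5+6 = 3 carry 1
  2+1+1 = 4
  1+0 = 1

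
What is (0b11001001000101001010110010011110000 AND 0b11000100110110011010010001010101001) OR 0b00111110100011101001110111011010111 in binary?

0b11001001000101001010110010011110000 AND 0b11000100110110011010010001010101001 = 0b11000000000100001010010000010100000.
Then OR with 0b00111110100011101001110111011010111.

0b11111110100111101011110111011110111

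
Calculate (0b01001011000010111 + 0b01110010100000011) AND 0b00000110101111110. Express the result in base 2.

Add column by column in base 2, right to left:
  1+1 = 0 carry 1
  1+1+1 = 1 carry 1
  1+0+1 = 0 carry 1
  0+0+1 = 1
  1+0 = 1
  0+0 = 0
  0+0 = 0
  0+0 = 0
  0+1 = 1
  1+0 = 1
  1+1 = 0 carry 1
  0+0+1 = 1
  1+0 = 1
  0+1 = 1
  0+1 = 1
  1+1 = 0 carry 1
  final carry 1
Sum = 0b10111101100011010; now AND with 0b00000110101111110:
  10111101100011010
& 00000110101111110
= 00000100100011010

0b100100011010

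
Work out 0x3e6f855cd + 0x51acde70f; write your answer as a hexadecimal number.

0x901c63cdc

Add column by column in base 16, right to left:
  d+f = c carry 1
  c+0+1 = d
  5+7 = c
  5+e = 3 carry 1
  8+d+1 = 6 carry 1
  f+c+1 = c carry 1
  6+a+1 = 1 carry 1
  e+1+1 = 0 carry 1
  3+5+1 = 9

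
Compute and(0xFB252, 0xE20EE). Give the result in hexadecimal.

0xE2042

AND each hex digit independently (no carries):
  F&E=E, B&2=2, 2&0=0, 5&E=4, 2&E=2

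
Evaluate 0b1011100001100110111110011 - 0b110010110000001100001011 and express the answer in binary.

Subtract column by column in base 2:
  1-1 → 0
  1-1 → 0
  0-0 → 0
  0-1 → 1 (borrow)
  1-0-1 → 0
  1-0 → 1
  1-0 → 1
  1-0 → 1
  1-1 → 0
  0-1 → 1 (borrow)
  1-0-1 → 0
  1-0 → 1
  0-0 → 0
  0-0 → 0
  1-0 → 1
  1-0 → 1
  0-1 → 1 (borrow)
  0-1-1 → 0 (borrow)
  0-0-1 → 1 (borrow)
  0-1-1 → 0 (borrow)
  1-0-1 → 0
  1-0 → 1
  1-1 → 0
  0-1 → 1 (borrow)
  1-0-1 → 0

0b101001011100101011101000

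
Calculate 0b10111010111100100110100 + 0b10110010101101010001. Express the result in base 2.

0b11010001010010010000101

Add column by column in base 2, right to left:
  0+1 = 1
  0+0 = 0
  1+0 = 1
  0+0 = 0
  1+1 = 0 carry 1
  1+0+1 = 0 carry 1
  0+1+1 = 0 carry 1
  0+0+1 = 1
  1+1 = 0 carry 1
  0+1+1 = 0 carry 1
  0+0+1 = 1
  1+1 = 0 carry 1
  1+0+1 = 0 carry 1
  1+1+1 = 1 carry 1
  1+0+1 = 0 carry 1
  0+0+1 = 1
  1+1 = 0 carry 1
  0+1+1 = 0 carry 1
  1+0+1 = 0 carry 1
  1+1+1 = 1 carry 1
  1+0+1 = 0 carry 1
  0+0+1 = 1
  1+0 = 1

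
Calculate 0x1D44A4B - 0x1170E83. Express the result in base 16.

0xBD3BC8

Subtract column by column in base 16:
  B-3 → 8
  4-8 → C (borrow)
  A-E-1 → B (borrow)
  4-0-1 → 3
  4-7 → D (borrow)
  D-1-1 → B
  1-1 → 0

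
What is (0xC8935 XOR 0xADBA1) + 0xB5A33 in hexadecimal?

0x11ACC7

First 0xC8935 XOR 0xADBA1 = 0x65294.
Add column by column in base 16, right to left:
  4+3 = 7
  9+3 = C
  2+A = C
  5+5 = A
  6+B = 1 carry 1
  final carry 1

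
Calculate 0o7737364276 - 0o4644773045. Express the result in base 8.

Subtract column by column in base 8:
  6-5 → 1
  7-4 → 3
  2-0 → 2
  4-3 → 1
  6-7 → 7 (borrow)
  3-7-1 → 3 (borrow)
  7-4-1 → 2
  3-4 → 7 (borrow)
  7-6-1 → 0
  7-4 → 3

0o3072371231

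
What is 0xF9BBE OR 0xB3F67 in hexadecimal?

0xFBFFF

OR each hex digit independently (no carries):
  F|B=F, 9|3=B, B|F=F, B|6=F, E|7=F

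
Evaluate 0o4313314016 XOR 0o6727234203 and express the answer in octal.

XOR each oct digit independently (no carries):
  4^6=2, 3^7=4, 1^2=3, 3^7=4, 3^2=1, 1^3=2, 4^4=0, 0^2=2, 1^0=1, 6^3=5

0o2434120215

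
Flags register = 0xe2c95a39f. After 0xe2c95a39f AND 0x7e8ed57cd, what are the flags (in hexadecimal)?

AND each hex digit independently (no carries):
  e&7=6, 2&e=2, c&8=8, 9&e=8, 5&d=5, a&5=0, 3&7=3, 9&c=8, f&d=d

0x62885038d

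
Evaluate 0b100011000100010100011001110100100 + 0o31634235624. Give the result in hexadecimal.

0x1E6FB6F38

0b100011000100010100011001110100100 = 0x1188A33A4 in hexadecimal.
0o31634235624 = 0xCE713B94 in hexadecimal.
Add column by column in base 16, right to left:
  4+4 = 8
  A+9 = 3 carry 1
  3+B+1 = F
  3+3 = 6
  A+1 = B
  8+7 = F
  8+E = 6 carry 1
  1+C+1 = E
  1+0 = 1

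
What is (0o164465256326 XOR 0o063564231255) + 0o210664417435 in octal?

First 0o164465256326 XOR 0o063564231255 = 0o107101067173.
Add column by column in base 8, right to left:
  3+5 = 0 carry 1
  7+3+1 = 3 carry 1
  1+4+1 = 6
  7+7 = 6 carry 1
  6+1+1 = 0 carry 1
  0+4+1 = 5
  1+4 = 5
  0+6 = 6
  1+6 = 7
  7+0 = 7
  0+1 = 1
  1+2 = 3

0o317765506630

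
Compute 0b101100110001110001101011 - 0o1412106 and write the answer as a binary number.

0b101011010000100000100101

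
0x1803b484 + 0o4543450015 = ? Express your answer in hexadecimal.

0x3d920491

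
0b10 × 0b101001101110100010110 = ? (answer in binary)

0b1010011011101000101100

Multiply each base-2 digit by 2, carrying:
  0×2 = 0 → write 0
  1×2 = 2 → write 0 carry 1
  1×2+1 = 3 → write 1 carry 1
  0×2+1 = 1 → write 1
  1×2 = 2 → write 0 carry 1
  0×2+1 = 1 → write 1
  0×2 = 0 → write 0
  0×2 = 0 → write 0
  1×2 = 2 → write 0 carry 1
  0×2+1 = 1 → write 1
  1×2 = 2 → write 0 carry 1
  1×2+1 = 3 → write 1 carry 1
  1×2+1 = 3 → write 1 carry 1
  0×2+1 = 1 → write 1
  1×2 = 2 → write 0 carry 1
  1×2+1 = 3 → write 1 carry 1
  0×2+1 = 1 → write 1
  0×2 = 0 → write 0
  1×2 = 2 → write 0 carry 1
  0×2+1 = 1 → write 1
  1×2 = 2 → write 0 carry 1
  remaining carry: 1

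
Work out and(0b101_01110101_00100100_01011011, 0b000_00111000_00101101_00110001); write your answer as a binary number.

0b000001100000010010000010001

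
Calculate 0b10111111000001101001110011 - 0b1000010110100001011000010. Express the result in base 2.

0b1111100001101011110110001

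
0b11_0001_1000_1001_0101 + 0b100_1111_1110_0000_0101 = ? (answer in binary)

0b10000001011010011010

Add column by column in base 2, right to left:
  1+1 = 0 carry 1
  0+0+1 = 1
  1+1 = 0 carry 1
  0+0+1 = 1
  1+0 = 1
  0+0 = 0
  0+0 = 0
  1+0 = 1
  0+0 = 0
  0+1 = 1
  0+1 = 1
  1+1 = 0 carry 1
  1+1+1 = 1 carry 1
  0+1+1 = 0 carry 1
  0+1+1 = 0 carry 1
  0+1+1 = 0 carry 1
  1+0+1 = 0 carry 1
  1+0+1 = 0 carry 1
  0+1+1 = 0 carry 1
  final carry 1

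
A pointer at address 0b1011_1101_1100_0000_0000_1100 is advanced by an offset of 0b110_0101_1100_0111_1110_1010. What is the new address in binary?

0b1001000111000011111110110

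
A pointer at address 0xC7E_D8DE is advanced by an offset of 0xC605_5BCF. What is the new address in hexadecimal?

0xD28434AD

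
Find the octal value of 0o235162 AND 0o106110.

0o004100

AND each oct digit independently (no carries):
  2&1=0, 3&0=0, 5&6=4, 1&1=1, 6&1=0, 2&0=0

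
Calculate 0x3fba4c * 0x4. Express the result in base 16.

0xfee930

Multiply each base-16 digit by 4, carrying:
  c×4 = 48 → write 0 carry 3
  4×4+3 = 19 → write 3 carry 1
  a×4+1 = 41 → write 9 carry 2
  b×4+2 = 46 → write e carry 2
  f×4+2 = 62 → write e carry 3
  3×4+3 = 15 → write f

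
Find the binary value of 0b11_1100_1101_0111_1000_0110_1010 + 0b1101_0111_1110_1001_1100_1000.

0b100101001010110001000110010

Add column by column in base 2, right to left:
  0+0 = 0
  1+0 = 1
  0+0 = 0
  1+1 = 0 carry 1
  0+0+1 = 1
  1+0 = 1
  1+1 = 0 carry 1
  0+1+1 = 0 carry 1
  0+1+1 = 0 carry 1
  0+0+1 = 1
  0+0 = 0
  1+1 = 0 carry 1
  1+0+1 = 0 carry 1
  1+1+1 = 1 carry 1
  1+1+1 = 1 carry 1
  0+1+1 = 0 carry 1
  1+1+1 = 1 carry 1
  0+1+1 = 0 carry 1
  1+1+1 = 1 carry 1
  1+0+1 = 0 carry 1
  0+1+1 = 0 carry 1
  0+0+1 = 1
  1+1 = 0 carry 1
  1+1+1 = 1 carry 1
  1+0+1 = 0 carry 1
  1+0+1 = 0 carry 1
  final carry 1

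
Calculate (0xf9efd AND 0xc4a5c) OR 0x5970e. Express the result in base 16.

0xf9efd AND 0xc4a5c = 0xc0a5c.
Then OR with 0x5970e.

0xd9f5e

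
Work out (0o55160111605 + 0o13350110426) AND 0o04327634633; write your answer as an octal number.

0o120220233

Add column by column in base 8, right to left:
  5+6 = 3 carry 1
  0+2+1 = 3
  6+4 = 2 carry 1
  1+0+1 = 2
  1+1 = 2
  1+1 = 2
  0+0 = 0
  6+5 = 3 carry 1
  1+3+1 = 5
  5+3 = 0 carry 1
  5+1+1 = 7
Sum = 0o70530222233; now AND with 0o04327634633:
  7&0=0, 0&4=0, 5&3=1, 3&2=2, 0&7=0, 2&6=2, 2&3=2, 2&4=0, 2&6=2, 3&3=3, 3&3=3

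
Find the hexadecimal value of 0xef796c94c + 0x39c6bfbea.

0x129402c536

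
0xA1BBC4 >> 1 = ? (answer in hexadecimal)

1 bits is not a whole number of base-16 digits; in binary: 101000011011101111000100 >> 1 = 10100001101110111100010.

0x50DDE2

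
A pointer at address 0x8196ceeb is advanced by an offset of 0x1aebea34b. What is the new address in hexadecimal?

0x230557236

Add column by column in base 16, right to left:
  b+b = 6 carry 1
  e+4+1 = 3 carry 1
  e+3+1 = 2 carry 1
  c+a+1 = 7 carry 1
  6+e+1 = 5 carry 1
  9+b+1 = 5 carry 1
  1+e+1 = 0 carry 1
  8+a+1 = 3 carry 1
  0+1+1 = 2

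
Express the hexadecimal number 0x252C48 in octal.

Expand each hex digit to 4 bits: 2=0010 5=0101 2=0010 C=1100 4=0100 8=1000.
Group the bits in threes: 001 001 010 010 110 001 001 000 → 11226110.

0o11226110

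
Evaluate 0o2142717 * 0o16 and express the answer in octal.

Multiply each base-8 digit by 14, carrying:
  7×14 = 98 → write 2 carry 12
  1×14+12 = 26 → write 2 carry 3
  7×14+3 = 101 → write 5 carry 12
  2×14+12 = 40 → write 0 carry 5
  4×14+5 = 61 → write 5 carry 7
  1×14+7 = 21 → write 5 carry 2
  2×14+2 = 30 → write 6 carry 3
  remaining carry: 3

0o36550522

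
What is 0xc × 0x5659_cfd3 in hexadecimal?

0x40c35bde4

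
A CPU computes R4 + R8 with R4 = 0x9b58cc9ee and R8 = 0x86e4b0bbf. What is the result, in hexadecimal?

0x1223d7d5ad

Add column by column in base 16, right to left:
  e+f = d carry 1
  e+b+1 = a carry 1
  9+b+1 = 5 carry 1
  c+0+1 = d
  c+b = 7 carry 1
  8+4+1 = d
  5+e = 3 carry 1
  b+6+1 = 2 carry 1
  9+8+1 = 2 carry 1
  final carry 1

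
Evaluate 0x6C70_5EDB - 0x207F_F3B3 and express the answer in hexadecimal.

0x4BF06B28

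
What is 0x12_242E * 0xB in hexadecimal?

Multiply each base-16 digit by 11, carrying:
  E×11 = 154 → write A carry 9
  2×11+9 = 31 → write F carry 1
  4×11+1 = 45 → write D carry 2
  2×11+2 = 24 → write 8 carry 1
  2×11+1 = 23 → write 7 carry 1
  1×11+1 = 12 → write C

0xC78DFA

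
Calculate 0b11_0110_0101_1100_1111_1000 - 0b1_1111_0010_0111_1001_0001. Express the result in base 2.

0b101110011010101100111

Subtract column by column in base 2:
  0-1 → 1 (borrow)
  0-0-1 → 1 (borrow)
  0-0-1 → 1 (borrow)
  1-0-1 → 0
  1-1 → 0
  1-0 → 1
  1-0 → 1
  1-1 → 0
  0-1 → 1 (borrow)
  0-1-1 → 0 (borrow)
  1-1-1 → 1 (borrow)
  1-0-1 → 0
  1-0 → 1
  0-1 → 1 (borrow)
  1-0-1 → 0
  0-0 → 0
  0-1 → 1 (borrow)
  1-1-1 → 1 (borrow)
  1-1-1 → 1 (borrow)
  0-1-1 → 0 (borrow)
  1-1-1 → 1 (borrow)
  1-0-1 → 0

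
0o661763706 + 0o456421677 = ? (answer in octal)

Add column by column in base 8, right to left:
  6+7 = 5 carry 1
  0+7+1 = 0 carry 1
  7+6+1 = 6 carry 1
  3+1+1 = 5
  6+2 = 0 carry 1
  7+4+1 = 4 carry 1
  1+6+1 = 0 carry 1
  6+5+1 = 4 carry 1
  6+4+1 = 3 carry 1
  final carry 1

0o1340405605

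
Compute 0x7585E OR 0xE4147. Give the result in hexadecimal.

OR each hex digit independently (no carries):
  7|E=F, 5|4=5, 8|1=9, 5|4=5, E|7=F

0xF595F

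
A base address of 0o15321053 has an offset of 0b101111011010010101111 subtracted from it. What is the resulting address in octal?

0o7366574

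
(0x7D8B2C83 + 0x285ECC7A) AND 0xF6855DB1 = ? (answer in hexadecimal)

0xA48158B1

Add column by column in base 16, right to left:
  3+A = D
  8+7 = F
  C+C = 8 carry 1
  2+C+1 = F
  B+E = 9 carry 1
  8+5+1 = E
  D+8 = 5 carry 1
  7+2+1 = A
Sum = 0xA5E9F8FD; now AND with 0xF6855DB1:
  A&F=A, 5&6=4, E&8=8, 9&5=1, F&5=5, 8&D=8, F&B=B, D&1=1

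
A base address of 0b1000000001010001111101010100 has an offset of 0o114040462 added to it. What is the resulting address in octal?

0o1115260206

0b1000000001010001111101010100 = 0o1001217524 in octal.
Add column by column in base 8, right to left:
  4+2 = 6
  2+6 = 0 carry 1
  5+4+1 = 2 carry 1
  7+0+1 = 0 carry 1
  1+4+1 = 6
  2+0 = 2
  1+4 = 5
  0+1 = 1
  0+1 = 1
  1+0 = 1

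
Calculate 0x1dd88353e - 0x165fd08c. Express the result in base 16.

0x1c72864b2

Subtract column by column in base 16:
  e-c → 2
  3-8 → b (borrow)
  5-0-1 → 4
  3-d → 6 (borrow)
  8-f-1 → 8 (borrow)
  8-5-1 → 2
  d-6 → 7
  d-1 → c
  1-0 → 1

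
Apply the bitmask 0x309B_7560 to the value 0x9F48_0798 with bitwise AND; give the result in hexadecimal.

AND each hex digit independently (no carries):
  9&3=1, F&0=0, 4&9=0, 8&B=8, 0&7=0, 7&5=5, 9&6=0, 8&0=0

0x10080500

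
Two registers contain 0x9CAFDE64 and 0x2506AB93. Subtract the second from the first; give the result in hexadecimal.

0x77A932D1

Subtract column by column in base 16:
  4-3 → 1
  6-9 → D (borrow)
  E-B-1 → 2
  D-A → 3
  F-6 → 9
  A-0 → A
  C-5 → 7
  9-2 → 7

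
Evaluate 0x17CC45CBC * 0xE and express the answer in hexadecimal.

0x14D2BD1248

Multiply each base-16 digit by 14, carrying:
  C×14 = 168 → write 8 carry 10
  B×14+10 = 164 → write 4 carry 10
  C×14+10 = 178 → write 2 carry 11
  5×14+11 = 81 → write 1 carry 5
  4×14+5 = 61 → write D carry 3
  C×14+3 = 171 → write B carry 10
  C×14+10 = 178 → write 2 carry 11
  7×14+11 = 109 → write D carry 6
  1×14+6 = 20 → write 4 carry 1
  remaining carry: 1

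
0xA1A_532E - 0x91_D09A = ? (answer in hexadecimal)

0x9888294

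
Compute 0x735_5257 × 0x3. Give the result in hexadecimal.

0x159FF705

Multiply each base-16 digit by 3, carrying:
  7×3 = 21 → write 5 carry 1
  5×3+1 = 16 → write 0 carry 1
  2×3+1 = 7 → write 7
  5×3 = 15 → write F
  5×3 = 15 → write F
  3×3 = 9 → write 9
  7×3 = 21 → write 5 carry 1
  remaining carry: 1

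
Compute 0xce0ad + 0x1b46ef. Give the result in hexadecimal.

0x28279c

Add column by column in base 16, right to left:
  d+f = c carry 1
  a+e+1 = 9 carry 1
  0+6+1 = 7
  e+4 = 2 carry 1
  c+b+1 = 8 carry 1
  0+1+1 = 2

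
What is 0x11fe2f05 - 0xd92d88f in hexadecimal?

0x46b5676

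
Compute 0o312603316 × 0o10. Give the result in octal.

0o3126033160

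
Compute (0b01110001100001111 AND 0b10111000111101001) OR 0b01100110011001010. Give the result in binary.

0b1110110111001011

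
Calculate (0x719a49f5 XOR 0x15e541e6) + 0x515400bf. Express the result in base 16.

First 0x719a49f5 XOR 0x15e541e6 = 0x647f0813.
Add column by column in base 16, right to left:
  3+f = 2 carry 1
  1+b+1 = d
  8+0 = 8
  0+0 = 0
  f+4 = 3 carry 1
  7+5+1 = d
  4+1 = 5
  6+5 = b

0xb5d308d2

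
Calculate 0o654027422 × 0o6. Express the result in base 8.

0o5010215154

Multiply each base-8 digit by 6, carrying:
  2×6 = 12 → write 4 carry 1
  2×6+1 = 13 → write 5 carry 1
  4×6+1 = 25 → write 1 carry 3
  7×6+3 = 45 → write 5 carry 5
  2×6+5 = 17 → write 1 carry 2
  0×6+2 = 2 → write 2
  4×6 = 24 → write 0 carry 3
  5×6+3 = 33 → write 1 carry 4
  6×6+4 = 40 → write 0 carry 5
  remaining carry: 5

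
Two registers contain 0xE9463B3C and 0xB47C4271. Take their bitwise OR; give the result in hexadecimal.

0xFD7E7B7D

OR each hex digit independently (no carries):
  E|B=F, 9|4=D, 4|7=7, 6|C=E, 3|4=7, B|2=B, 3|7=7, C|1=D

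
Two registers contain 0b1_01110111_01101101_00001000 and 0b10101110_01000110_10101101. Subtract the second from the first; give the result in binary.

Subtract column by column in base 2:
  0-1 → 1 (borrow)
  0-0-1 → 1 (borrow)
  0-1-1 → 0 (borrow)
  1-1-1 → 1 (borrow)
  0-0-1 → 1 (borrow)
  0-1-1 → 0 (borrow)
  0-0-1 → 1 (borrow)
  0-1-1 → 0 (borrow)
  1-0-1 → 0
  0-1 → 1 (borrow)
  1-1-1 → 1 (borrow)
  1-0-1 → 0
  0-0 → 0
  1-0 → 1
  1-1 → 0
  0-0 → 0
  1-0 → 1
  1-1 → 0
  1-1 → 0
  0-1 → 1 (borrow)
  1-0-1 → 0
  1-1 → 0
  1-0 → 1
  0-1 → 1 (borrow)
  1-0-1 → 0

0b110010010010011001011011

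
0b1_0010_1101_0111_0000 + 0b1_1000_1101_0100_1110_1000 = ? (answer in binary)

Add column by column in base 2, right to left:
  0+0 = 0
  0+0 = 0
  0+0 = 0
  0+1 = 1
  1+0 = 1
  1+1 = 0 carry 1
  1+1+1 = 1 carry 1
  0+1+1 = 0 carry 1
  1+0+1 = 0 carry 1
  0+0+1 = 1
  1+1 = 0 carry 1
  1+0+1 = 0 carry 1
  0+1+1 = 0 carry 1
  1+0+1 = 0 carry 1
  0+1+1 = 0 carry 1
  0+1+1 = 0 carry 1
  1+0+1 = 0 carry 1
  0+0+1 = 1
  0+0 = 0
  0+1 = 1
  0+1 = 1

0b110100000001001011000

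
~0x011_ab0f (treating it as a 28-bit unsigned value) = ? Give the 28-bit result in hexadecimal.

Each hex digit d becomes f−d:
  0→f, 1→e, 1→e, a→5, b→4, 0→f, f→0

0xfee54f0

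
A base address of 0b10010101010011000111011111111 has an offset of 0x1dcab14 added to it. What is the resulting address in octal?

0b10010101010011000111011111111 = 0o2252307377 in octal.
0x1dcab14 = 0o167125424 in octal.
Add column by column in base 8, right to left:
  7+4 = 3 carry 1
  7+2+1 = 2 carry 1
  3+4+1 = 0 carry 1
  7+5+1 = 5 carry 1
  0+2+1 = 3
  3+1 = 4
  2+7 = 1 carry 1
  5+6+1 = 4 carry 1
  2+1+1 = 4
  2+0 = 2

0o2441435023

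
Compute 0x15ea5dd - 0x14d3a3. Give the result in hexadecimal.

Subtract column by column in base 16:
  d-3 → a
  d-a → 3
  5-3 → 2
  a-d → d (borrow)
  e-4-1 → 9
  5-1 → 4
  1-0 → 1

0x149d23a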